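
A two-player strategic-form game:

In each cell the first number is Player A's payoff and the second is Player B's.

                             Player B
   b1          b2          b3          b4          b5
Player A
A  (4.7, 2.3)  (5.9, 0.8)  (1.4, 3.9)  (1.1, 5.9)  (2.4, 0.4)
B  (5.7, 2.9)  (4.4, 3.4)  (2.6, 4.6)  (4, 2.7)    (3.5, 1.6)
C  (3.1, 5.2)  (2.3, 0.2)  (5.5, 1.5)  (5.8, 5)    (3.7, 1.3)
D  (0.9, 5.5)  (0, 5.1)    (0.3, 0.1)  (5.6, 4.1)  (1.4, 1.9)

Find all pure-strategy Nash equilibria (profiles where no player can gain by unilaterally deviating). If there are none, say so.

Player A against b1: payoffs 4.7, 5.7, 3.1, 0.9 → best response B.
Player A against b2: payoffs 5.9, 4.4, 2.3, 0 → best response A.
Player A against b3: payoffs 1.4, 2.6, 5.5, 0.3 → best response C.
Player A against b4: payoffs 1.1, 4, 5.8, 5.6 → best response C.
Player A against b5: payoffs 2.4, 3.5, 3.7, 1.4 → best response C.
Player B against A: payoffs 2.3, 0.8, 3.9, 5.9, 0.4 → best response b4.
Player B against B: payoffs 2.9, 3.4, 4.6, 2.7, 1.6 → best response b3.
Player B against C: payoffs 5.2, 0.2, 1.5, 5, 1.3 → best response b1.
Player B against D: payoffs 5.5, 5.1, 0.1, 4.1, 1.9 → best response b1.
No profile is a mutual best response for all players.

This game has no pure Nash equilibrium.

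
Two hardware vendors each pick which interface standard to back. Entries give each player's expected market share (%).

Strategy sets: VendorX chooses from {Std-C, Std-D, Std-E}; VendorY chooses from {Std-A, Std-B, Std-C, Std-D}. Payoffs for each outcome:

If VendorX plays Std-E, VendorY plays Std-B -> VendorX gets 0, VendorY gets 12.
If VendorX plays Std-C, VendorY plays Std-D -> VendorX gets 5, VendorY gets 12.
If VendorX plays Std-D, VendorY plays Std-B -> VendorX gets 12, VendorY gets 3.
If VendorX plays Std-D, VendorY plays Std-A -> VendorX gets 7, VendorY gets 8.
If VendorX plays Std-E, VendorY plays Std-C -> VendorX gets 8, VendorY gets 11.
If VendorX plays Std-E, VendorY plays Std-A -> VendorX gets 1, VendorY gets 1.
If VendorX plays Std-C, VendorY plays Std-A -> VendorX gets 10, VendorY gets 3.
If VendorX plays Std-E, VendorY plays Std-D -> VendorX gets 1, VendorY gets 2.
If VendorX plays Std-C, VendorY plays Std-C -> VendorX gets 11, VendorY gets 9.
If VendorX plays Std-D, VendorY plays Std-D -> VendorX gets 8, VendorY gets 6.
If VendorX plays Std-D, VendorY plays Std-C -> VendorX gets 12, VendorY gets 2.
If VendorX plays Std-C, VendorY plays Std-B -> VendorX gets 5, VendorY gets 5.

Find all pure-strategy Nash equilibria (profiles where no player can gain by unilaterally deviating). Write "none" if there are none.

There is no pure-strategy Nash equilibrium.

VendorX against Std-A: payoffs 10, 7, 1 → best response Std-C.
VendorX against Std-B: payoffs 5, 12, 0 → best response Std-D.
VendorX against Std-C: payoffs 11, 12, 8 → best response Std-D.
VendorX against Std-D: payoffs 5, 8, 1 → best response Std-D.
VendorY against Std-C: payoffs 3, 5, 9, 12 → best response Std-D.
VendorY against Std-D: payoffs 8, 3, 2, 6 → best response Std-A.
VendorY against Std-E: payoffs 1, 12, 11, 2 → best response Std-B.
No profile is a mutual best response for all players.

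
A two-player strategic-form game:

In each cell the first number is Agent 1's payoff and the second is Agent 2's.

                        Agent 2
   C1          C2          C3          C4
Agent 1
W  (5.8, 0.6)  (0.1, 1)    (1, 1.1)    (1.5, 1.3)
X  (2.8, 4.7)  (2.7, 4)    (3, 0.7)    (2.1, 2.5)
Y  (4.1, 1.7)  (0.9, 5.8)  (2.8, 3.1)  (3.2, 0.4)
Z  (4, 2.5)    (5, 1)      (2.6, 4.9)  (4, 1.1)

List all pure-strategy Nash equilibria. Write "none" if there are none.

For each strategy profile, look for a profitable unilateral deviation.
(W, C1): Agent 2 can switch to C2 (0.6 → 1). Not NE.
(W, C2): Agent 1 can switch to X (0.1 → 2.7). Not NE.
(W, C3): Agent 1 can switch to X (1 → 3). Not NE.
(W, C4): Agent 1 can switch to X (1.5 → 2.1). Not NE.
(X, C1): Agent 1 can switch to W (2.8 → 5.8). Not NE.
(X, C2): Agent 1 can switch to Z (2.7 → 5). Not NE.
(X, C3): Agent 2 can switch to C1 (0.7 → 4.7). Not NE.
(X, C4): Agent 1 can switch to Y (2.1 → 3.2). Not NE.
(Y, C1): Agent 1 can switch to W (4.1 → 5.8). Not NE.
(Y, C2): Agent 1 can switch to X (0.9 → 2.7). Not NE.
(The remaining 6 profiles each have a profitable deviation by the same check.)

none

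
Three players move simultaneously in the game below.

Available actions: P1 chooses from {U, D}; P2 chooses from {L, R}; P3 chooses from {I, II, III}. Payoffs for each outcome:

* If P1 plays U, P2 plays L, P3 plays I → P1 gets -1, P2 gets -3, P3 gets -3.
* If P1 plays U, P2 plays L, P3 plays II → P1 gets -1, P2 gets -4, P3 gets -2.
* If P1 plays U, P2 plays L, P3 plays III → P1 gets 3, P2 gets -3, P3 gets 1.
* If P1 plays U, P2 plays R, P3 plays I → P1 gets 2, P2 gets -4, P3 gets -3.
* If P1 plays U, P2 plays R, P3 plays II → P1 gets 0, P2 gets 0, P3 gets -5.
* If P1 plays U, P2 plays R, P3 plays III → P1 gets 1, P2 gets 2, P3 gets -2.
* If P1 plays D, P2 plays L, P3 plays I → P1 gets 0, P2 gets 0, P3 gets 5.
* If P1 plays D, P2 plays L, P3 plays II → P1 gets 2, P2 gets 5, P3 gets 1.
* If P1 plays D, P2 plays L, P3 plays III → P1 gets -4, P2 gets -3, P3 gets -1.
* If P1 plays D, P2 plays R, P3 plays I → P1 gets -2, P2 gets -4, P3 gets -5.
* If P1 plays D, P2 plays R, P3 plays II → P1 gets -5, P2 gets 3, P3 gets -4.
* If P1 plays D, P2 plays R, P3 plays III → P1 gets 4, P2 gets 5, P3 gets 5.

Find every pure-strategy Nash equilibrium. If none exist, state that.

The pure Nash equilibria are (D, L, I), (D, R, III).

P1 against (L, I): payoffs -1, 0 → best response D.
P1 against (L, II): payoffs -1, 2 → best response D.
P1 against (L, III): payoffs 3, -4 → best response U.
P1 against (R, I): payoffs 2, -2 → best response U.
P1 against (R, II): payoffs 0, -5 → best response U.
P1 against (R, III): payoffs 1, 4 → best response D.
P2 against (U, I): payoffs -3, -4 → best response L.
P2 against (U, II): payoffs -4, 0 → best response R.
P2 against (U, III): payoffs -3, 2 → best response R.
P2 against (D, I): payoffs 0, -4 → best response L.
P2 against (D, II): payoffs 5, 3 → best response L.
P2 against (D, III): payoffs -3, 5 → best response R.
P3 against (U, L): payoffs -3, -2, 1 → best response III.
P3 against (U, R): payoffs -3, -5, -2 → best response III.
P3 against (D, L): payoffs 5, 1, -1 → best response I.
P3 against (D, R): payoffs -5, -4, 5 → best response III.
Mutual best responses: (D, L, I); (D, R, III).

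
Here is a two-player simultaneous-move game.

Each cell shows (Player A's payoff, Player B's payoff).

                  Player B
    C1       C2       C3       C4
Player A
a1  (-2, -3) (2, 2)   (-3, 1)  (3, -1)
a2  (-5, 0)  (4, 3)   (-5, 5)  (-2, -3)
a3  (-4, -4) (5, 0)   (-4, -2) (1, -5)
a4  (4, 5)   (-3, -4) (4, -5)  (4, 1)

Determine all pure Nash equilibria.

(a1, C1): Player A can switch to a4 (-2 → 4). Not NE.
(a1, C2): Player A can switch to a2 (2 → 4). Not NE.
(a1, C3): Player A can switch to a4 (-3 → 4). Not NE.
(a1, C4): Player A can switch to a4 (3 → 4). Not NE.
(a2, C1): Player A can switch to a1 (-5 → -2). Not NE.
(a2, C2): Player A can switch to a3 (4 → 5). Not NE.
(a2, C3): Player A can switch to a1 (-5 → -3). Not NE.
(a2, C4): Player A can switch to a1 (-2 → 3). Not NE.
(a3, C1): Player A can switch to a1 (-4 → -2). Not NE.
(a3, C2): Player A gets 5, best alternative 4; Player B gets 0, best alternative -2. No profitable deviation — NE.
(a3, C3): Player A can switch to a1 (-4 → -3). Not NE.
(a3, C4): Player A can switch to a1 (1 → 3). Not NE.
(a4, C1): Player A gets 4, best alternative -2; Player B gets 5, best alternative 1. No profitable deviation — NE.
(a4, C2): Player A can switch to a1 (-3 → 2). Not NE.
(The remaining 2 profiles each have a profitable deviation by the same check.)

The pure Nash equilibria are (a3, C2); (a4, C1).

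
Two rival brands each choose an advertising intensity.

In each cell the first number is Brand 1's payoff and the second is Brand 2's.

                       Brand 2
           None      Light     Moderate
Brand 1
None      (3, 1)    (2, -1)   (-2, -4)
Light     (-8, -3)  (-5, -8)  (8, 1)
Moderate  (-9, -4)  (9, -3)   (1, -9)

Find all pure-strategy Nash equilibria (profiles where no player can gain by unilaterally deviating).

The pure Nash equilibria are (None, None), (Light, Moderate), (Moderate, Light).

Brand 1 against None: payoffs 3, -8, -9 → best response None.
Brand 1 against Light: payoffs 2, -5, 9 → best response Moderate.
Brand 1 against Moderate: payoffs -2, 8, 1 → best response Light.
Brand 2 against None: payoffs 1, -1, -4 → best response None.
Brand 2 against Light: payoffs -3, -8, 1 → best response Moderate.
Brand 2 against Moderate: payoffs -4, -3, -9 → best response Light.
Mutual best responses: (None, None); (Light, Moderate); (Moderate, Light).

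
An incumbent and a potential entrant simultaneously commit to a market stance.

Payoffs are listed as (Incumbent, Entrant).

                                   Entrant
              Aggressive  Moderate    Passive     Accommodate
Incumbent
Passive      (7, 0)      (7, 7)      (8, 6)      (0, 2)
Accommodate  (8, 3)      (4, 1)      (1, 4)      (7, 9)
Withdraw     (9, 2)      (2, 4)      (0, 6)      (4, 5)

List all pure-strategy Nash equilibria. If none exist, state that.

(Passive, Moderate); (Accommodate, Accommodate)

Mark each player's best response to every combination of opponents' strategies; a profile where every player is best-responding is a pure Nash equilibrium.
Incumbent against Aggressive: payoffs 7, 8, 9 → best response Withdraw.
Incumbent against Moderate: payoffs 7, 4, 2 → best response Passive.
Incumbent against Passive: payoffs 8, 1, 0 → best response Passive.
Incumbent against Accommodate: payoffs 0, 7, 4 → best response Accommodate.
Entrant against Passive: payoffs 0, 7, 6, 2 → best response Moderate.
Entrant against Accommodate: payoffs 3, 1, 4, 9 → best response Accommodate.
Entrant against Withdraw: payoffs 2, 4, 6, 5 → best response Passive.
Mutual best responses: (Passive, Moderate); (Accommodate, Accommodate).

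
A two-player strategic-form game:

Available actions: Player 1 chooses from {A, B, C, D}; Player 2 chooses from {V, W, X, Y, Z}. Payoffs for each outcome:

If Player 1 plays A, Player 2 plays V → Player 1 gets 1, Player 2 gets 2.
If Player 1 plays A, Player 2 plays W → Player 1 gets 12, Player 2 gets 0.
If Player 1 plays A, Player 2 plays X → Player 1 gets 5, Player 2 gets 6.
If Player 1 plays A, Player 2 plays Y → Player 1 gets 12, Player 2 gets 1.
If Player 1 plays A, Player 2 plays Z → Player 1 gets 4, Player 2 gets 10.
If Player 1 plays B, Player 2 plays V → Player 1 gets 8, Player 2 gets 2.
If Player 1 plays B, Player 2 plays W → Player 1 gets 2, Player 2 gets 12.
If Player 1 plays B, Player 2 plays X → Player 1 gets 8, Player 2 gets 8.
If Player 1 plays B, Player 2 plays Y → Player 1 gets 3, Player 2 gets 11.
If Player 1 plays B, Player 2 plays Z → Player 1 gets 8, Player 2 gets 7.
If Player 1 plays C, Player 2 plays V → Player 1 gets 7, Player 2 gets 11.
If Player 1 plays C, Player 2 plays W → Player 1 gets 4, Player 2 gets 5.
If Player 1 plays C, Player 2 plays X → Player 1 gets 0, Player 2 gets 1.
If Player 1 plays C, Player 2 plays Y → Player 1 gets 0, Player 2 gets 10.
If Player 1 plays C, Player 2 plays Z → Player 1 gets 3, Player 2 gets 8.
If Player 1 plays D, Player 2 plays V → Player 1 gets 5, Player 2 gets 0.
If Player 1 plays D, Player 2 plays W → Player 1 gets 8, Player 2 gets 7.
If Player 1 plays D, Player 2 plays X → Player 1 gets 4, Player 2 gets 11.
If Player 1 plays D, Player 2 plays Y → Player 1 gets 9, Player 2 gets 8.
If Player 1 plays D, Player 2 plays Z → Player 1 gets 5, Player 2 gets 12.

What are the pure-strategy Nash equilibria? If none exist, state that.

There is no pure-strategy Nash equilibrium.

(A, V): Player 1 can switch to B (1 → 8). Not NE.
(A, W): Player 2 can switch to V (0 → 2). Not NE.
(A, X): Player 1 can switch to B (5 → 8). Not NE.
(A, Y): Player 2 can switch to V (1 → 2). Not NE.
(A, Z): Player 1 can switch to B (4 → 8). Not NE.
(B, V): Player 2 can switch to W (2 → 12). Not NE.
(The remaining 14 profiles each have a profitable deviation by the same check.)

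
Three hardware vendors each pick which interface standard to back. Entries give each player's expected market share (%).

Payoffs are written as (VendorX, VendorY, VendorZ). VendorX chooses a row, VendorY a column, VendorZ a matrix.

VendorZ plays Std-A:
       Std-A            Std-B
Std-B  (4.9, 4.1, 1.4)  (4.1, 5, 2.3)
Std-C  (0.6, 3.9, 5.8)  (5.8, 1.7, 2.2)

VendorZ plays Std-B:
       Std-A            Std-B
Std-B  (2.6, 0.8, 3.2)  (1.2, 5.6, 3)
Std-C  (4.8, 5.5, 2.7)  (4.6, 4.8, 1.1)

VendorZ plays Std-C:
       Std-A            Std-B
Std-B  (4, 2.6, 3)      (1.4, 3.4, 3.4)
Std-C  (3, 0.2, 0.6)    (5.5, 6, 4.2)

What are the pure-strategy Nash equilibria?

(Std-B, Std-A, Std-A): VendorY can switch to Std-B (4.1 → 5). Not NE.
(Std-B, Std-A, Std-B): VendorX can switch to Std-C (2.6 → 4.8). Not NE.
(Std-B, Std-A, Std-C): VendorY can switch to Std-B (2.6 → 3.4). Not NE.
(Std-B, Std-B, Std-A): VendorX can switch to Std-C (4.1 → 5.8). Not NE.
(Std-B, Std-B, Std-B): VendorX can switch to Std-C (1.2 → 4.6). Not NE.
(Std-B, Std-B, Std-C): VendorX can switch to Std-C (1.4 → 5.5). Not NE.
(Std-C, Std-B, Std-C): VendorX gets 5.5, best alternative 1.4; VendorY gets 6, best alternative 0.2; VendorZ gets 4.2, best alternative 2.2. No profitable deviation — NE.
(The remaining 5 profiles each have a profitable deviation by the same check.)

Pure NE: (Std-C, Std-B, Std-C)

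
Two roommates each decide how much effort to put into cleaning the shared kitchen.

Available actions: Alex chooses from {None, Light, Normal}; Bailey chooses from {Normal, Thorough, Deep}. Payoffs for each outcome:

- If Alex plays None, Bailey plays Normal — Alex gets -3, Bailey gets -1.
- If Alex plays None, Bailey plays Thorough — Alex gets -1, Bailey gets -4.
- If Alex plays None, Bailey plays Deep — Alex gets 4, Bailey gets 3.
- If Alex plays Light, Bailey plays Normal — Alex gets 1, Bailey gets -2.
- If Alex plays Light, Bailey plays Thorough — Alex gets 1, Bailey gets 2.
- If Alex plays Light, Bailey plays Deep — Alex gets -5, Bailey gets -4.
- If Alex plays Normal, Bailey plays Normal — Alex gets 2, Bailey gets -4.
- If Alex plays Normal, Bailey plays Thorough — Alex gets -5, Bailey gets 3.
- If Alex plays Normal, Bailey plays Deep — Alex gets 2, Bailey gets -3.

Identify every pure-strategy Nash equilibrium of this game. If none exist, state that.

Check each profile: it is a Nash equilibrium iff no player can strictly gain by switching unilaterally.
(None, Normal): Alex can switch to Light (-3 → 1). Not NE.
(None, Thorough): Alex can switch to Light (-1 → 1). Not NE.
(None, Deep): Alex gets 4, best alternative 2; Bailey gets 3, best alternative -1. No profitable deviation — NE.
(Light, Normal): Alex can switch to Normal (1 → 2). Not NE.
(Light, Thorough): Alex gets 1, best alternative -1; Bailey gets 2, best alternative -2. No profitable deviation — NE.
(Light, Deep): Alex can switch to None (-5 → 4). Not NE.
(Normal, Normal): Bailey can switch to Thorough (-4 → 3). Not NE.
(Normal, Thorough): Alex can switch to None (-5 → -1). Not NE.
(Normal, Deep): Alex can switch to None (2 → 4). Not NE.

The pure Nash equilibria are (None, Deep); (Light, Thorough).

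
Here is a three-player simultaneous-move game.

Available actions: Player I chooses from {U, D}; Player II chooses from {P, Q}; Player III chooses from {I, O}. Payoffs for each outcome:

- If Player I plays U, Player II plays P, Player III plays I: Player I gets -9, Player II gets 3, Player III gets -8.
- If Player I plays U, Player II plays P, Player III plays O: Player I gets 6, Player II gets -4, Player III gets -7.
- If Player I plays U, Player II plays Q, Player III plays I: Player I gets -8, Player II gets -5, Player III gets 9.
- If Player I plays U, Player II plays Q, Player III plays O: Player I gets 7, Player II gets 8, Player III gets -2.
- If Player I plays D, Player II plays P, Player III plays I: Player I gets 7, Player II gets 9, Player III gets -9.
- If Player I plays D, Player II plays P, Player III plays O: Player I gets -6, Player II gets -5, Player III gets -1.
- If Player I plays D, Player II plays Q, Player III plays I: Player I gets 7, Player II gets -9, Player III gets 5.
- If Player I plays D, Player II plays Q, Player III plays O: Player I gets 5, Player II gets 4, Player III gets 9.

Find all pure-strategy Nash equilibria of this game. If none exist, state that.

none

Player I against (P, I): payoffs -9, 7 → best response D.
Player I against (P, O): payoffs 6, -6 → best response U.
Player I against (Q, I): payoffs -8, 7 → best response D.
Player I against (Q, O): payoffs 7, 5 → best response U.
Player II against (U, I): payoffs 3, -5 → best response P.
Player II against (U, O): payoffs -4, 8 → best response Q.
Player II against (D, I): payoffs 9, -9 → best response P.
Player II against (D, O): payoffs -5, 4 → best response Q.
Player III against (U, P): payoffs -8, -7 → best response O.
Player III against (U, Q): payoffs 9, -2 → best response I.
Player III against (D, P): payoffs -9, -1 → best response O.
Player III against (D, Q): payoffs 5, 9 → best response O.
No profile is a mutual best response for all players.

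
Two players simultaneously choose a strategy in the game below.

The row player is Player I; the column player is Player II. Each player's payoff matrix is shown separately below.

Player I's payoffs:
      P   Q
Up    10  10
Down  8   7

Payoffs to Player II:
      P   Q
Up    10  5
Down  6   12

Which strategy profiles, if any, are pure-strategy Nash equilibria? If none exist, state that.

(Up, P)

(Up, P): Player I gets 10, best alternative 8; Player II gets 10, best alternative 5. No profitable deviation — NE.
(Up, Q): Player II can switch to P (5 → 10). Not NE.
(Down, P): Player I can switch to Up (8 → 10). Not NE.
(Down, Q): Player I can switch to Up (7 → 10). Not NE.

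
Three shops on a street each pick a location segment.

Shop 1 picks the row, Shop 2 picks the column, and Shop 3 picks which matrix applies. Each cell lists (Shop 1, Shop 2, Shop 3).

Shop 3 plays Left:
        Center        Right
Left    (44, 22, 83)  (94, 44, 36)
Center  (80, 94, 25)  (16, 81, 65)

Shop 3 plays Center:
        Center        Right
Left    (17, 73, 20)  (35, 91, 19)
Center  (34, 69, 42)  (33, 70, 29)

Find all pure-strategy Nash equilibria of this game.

Check each profile: it is a Nash equilibrium iff no player can strictly gain by switching unilaterally.
(Left, Center, Left): Shop 1 can switch to Center (44 → 80). Not NE.
(Left, Center, Center): Shop 1 can switch to Center (17 → 34). Not NE.
(Left, Right, Left): Shop 1 gets 94, best alternative 16; Shop 2 gets 44, best alternative 22; Shop 3 gets 36, best alternative 19. No profitable deviation — NE.
(Left, Right, Center): Shop 3 can switch to Left (19 → 36). Not NE.
(Center, Center, Left): Shop 3 can switch to Center (25 → 42). Not NE.
(Center, Center, Center): Shop 2 can switch to Right (69 → 70). Not NE.
(Center, Right, Left): Shop 1 can switch to Left (16 → 94). Not NE.
(Center, Right, Center): Shop 1 can switch to Left (33 → 35). Not NE.

(Left, Right, Left)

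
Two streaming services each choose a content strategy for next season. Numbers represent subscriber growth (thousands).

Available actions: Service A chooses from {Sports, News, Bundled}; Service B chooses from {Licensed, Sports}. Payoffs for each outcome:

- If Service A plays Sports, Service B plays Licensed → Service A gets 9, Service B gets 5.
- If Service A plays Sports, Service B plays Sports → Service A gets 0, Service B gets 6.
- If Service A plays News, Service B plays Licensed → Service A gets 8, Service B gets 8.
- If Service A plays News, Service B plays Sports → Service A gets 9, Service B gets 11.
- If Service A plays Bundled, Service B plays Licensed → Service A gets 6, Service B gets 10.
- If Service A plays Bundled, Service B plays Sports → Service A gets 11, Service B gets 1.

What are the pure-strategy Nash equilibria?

There is no pure-strategy Nash equilibrium.

Service A against Licensed: payoffs 9, 8, 6 → best response Sports.
Service A against Sports: payoffs 0, 9, 11 → best response Bundled.
Service B against Sports: payoffs 5, 6 → best response Sports.
Service B against News: payoffs 8, 11 → best response Sports.
Service B against Bundled: payoffs 10, 1 → best response Licensed.
No profile is a mutual best response for all players.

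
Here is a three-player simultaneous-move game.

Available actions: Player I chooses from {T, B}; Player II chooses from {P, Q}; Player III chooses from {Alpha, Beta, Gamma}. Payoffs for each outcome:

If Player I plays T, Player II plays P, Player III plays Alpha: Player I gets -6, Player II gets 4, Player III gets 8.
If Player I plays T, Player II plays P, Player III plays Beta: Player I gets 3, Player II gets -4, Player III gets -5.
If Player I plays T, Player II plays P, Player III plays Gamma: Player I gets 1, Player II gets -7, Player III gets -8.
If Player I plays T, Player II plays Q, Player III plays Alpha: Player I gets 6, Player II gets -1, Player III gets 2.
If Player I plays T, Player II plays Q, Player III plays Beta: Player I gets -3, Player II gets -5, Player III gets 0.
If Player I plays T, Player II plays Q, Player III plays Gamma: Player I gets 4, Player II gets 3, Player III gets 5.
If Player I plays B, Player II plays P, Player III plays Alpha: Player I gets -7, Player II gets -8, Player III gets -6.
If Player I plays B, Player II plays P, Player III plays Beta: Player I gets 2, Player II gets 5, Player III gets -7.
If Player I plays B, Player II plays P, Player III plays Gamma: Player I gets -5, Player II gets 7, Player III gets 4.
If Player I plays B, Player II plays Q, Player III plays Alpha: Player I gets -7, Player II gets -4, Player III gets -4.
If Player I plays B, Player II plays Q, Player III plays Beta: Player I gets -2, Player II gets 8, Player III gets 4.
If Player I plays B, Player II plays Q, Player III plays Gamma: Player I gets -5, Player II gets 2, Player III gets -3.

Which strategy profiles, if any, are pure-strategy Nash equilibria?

Player I against (P, Alpha): payoffs -6, -7 → best response T.
Player I against (P, Beta): payoffs 3, 2 → best response T.
Player I against (P, Gamma): payoffs 1, -5 → best response T.
Player I against (Q, Alpha): payoffs 6, -7 → best response T.
Player I against (Q, Beta): payoffs -3, -2 → best response B.
Player I against (Q, Gamma): payoffs 4, -5 → best response T.
Player II against (T, Alpha): payoffs 4, -1 → best response P.
Player II against (T, Beta): payoffs -4, -5 → best response P.
Player II against (T, Gamma): payoffs -7, 3 → best response Q.
Player II against (B, Alpha): payoffs -8, -4 → best response Q.
Player II against (B, Beta): payoffs 5, 8 → best response Q.
Player II against (B, Gamma): payoffs 7, 2 → best response P.
Player III against (T, P): payoffs 8, -5, -8 → best response Alpha.
Player III against (T, Q): payoffs 2, 0, 5 → best response Gamma.
Player III against (B, P): payoffs -6, -7, 4 → best response Gamma.
Player III against (B, Q): payoffs -4, 4, -3 → best response Beta.
Mutual best responses: (T, P, Alpha); (T, Q, Gamma); (B, Q, Beta).

Pure-strategy Nash equilibria: (T, P, Alpha) and (T, Q, Gamma) and (B, Q, Beta)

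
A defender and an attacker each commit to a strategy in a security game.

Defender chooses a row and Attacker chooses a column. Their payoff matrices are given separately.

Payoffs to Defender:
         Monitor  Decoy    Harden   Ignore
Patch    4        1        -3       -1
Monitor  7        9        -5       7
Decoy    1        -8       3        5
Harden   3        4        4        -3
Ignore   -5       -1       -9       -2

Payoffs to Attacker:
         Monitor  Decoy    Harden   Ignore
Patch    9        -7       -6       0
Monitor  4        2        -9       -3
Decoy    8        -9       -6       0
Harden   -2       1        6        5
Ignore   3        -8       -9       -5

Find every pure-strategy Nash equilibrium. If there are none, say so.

Defender against Monitor: payoffs 4, 7, 1, 3, -5 → best response Monitor.
Defender against Decoy: payoffs 1, 9, -8, 4, -1 → best response Monitor.
Defender against Harden: payoffs -3, -5, 3, 4, -9 → best response Harden.
Defender against Ignore: payoffs -1, 7, 5, -3, -2 → best response Monitor.
Attacker against Patch: payoffs 9, -7, -6, 0 → best response Monitor.
Attacker against Monitor: payoffs 4, 2, -9, -3 → best response Monitor.
Attacker against Decoy: payoffs 8, -9, -6, 0 → best response Monitor.
Attacker against Harden: payoffs -2, 1, 6, 5 → best response Harden.
Attacker against Ignore: payoffs 3, -8, -9, -5 → best response Monitor.
Mutual best responses: (Monitor, Monitor); (Harden, Harden).

The pure Nash equilibria are (Monitor, Monitor) and (Harden, Harden).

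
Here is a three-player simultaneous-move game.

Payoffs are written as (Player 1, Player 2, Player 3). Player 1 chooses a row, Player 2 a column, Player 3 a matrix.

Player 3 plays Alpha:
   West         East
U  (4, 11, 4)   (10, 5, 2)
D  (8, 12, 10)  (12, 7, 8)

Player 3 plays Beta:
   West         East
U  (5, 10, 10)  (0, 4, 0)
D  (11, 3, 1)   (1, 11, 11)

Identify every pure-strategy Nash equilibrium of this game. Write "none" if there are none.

For each player, find the best response to each opponent profile; mutual best responses are the pure NE.
Player 1 against (West, Alpha): payoffs 4, 8 → best response D.
Player 1 against (West, Beta): payoffs 5, 11 → best response D.
Player 1 against (East, Alpha): payoffs 10, 12 → best response D.
Player 1 against (East, Beta): payoffs 0, 1 → best response D.
Player 2 against (U, Alpha): payoffs 11, 5 → best response West.
Player 2 against (U, Beta): payoffs 10, 4 → best response West.
Player 2 against (D, Alpha): payoffs 12, 7 → best response West.
Player 2 against (D, Beta): payoffs 3, 11 → best response East.
Player 3 against (U, West): payoffs 4, 10 → best response Beta.
Player 3 against (U, East): payoffs 2, 0 → best response Alpha.
Player 3 against (D, West): payoffs 10, 1 → best response Alpha.
Player 3 against (D, East): payoffs 8, 11 → best response Beta.
Mutual best responses: (D, West, Alpha); (D, East, Beta).

(D, West, Alpha) and (D, East, Beta)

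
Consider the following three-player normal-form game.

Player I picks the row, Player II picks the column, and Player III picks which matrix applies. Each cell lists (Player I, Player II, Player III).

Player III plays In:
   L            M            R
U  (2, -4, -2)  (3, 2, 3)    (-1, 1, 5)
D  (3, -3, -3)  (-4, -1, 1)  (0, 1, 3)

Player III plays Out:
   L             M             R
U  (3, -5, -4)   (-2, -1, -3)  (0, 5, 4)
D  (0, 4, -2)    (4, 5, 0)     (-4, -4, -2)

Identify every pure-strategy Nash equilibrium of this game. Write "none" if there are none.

(U, M, In); (D, R, In)

Mark each player's best response to every combination of opponents' strategies; a profile where every player is best-responding is a pure Nash equilibrium.
Player I against (L, In): payoffs 2, 3 → best response D.
Player I against (L, Out): payoffs 3, 0 → best response U.
Player I against (M, In): payoffs 3, -4 → best response U.
Player I against (M, Out): payoffs -2, 4 → best response D.
Player I against (R, In): payoffs -1, 0 → best response D.
Player I against (R, Out): payoffs 0, -4 → best response U.
Player II against (U, In): payoffs -4, 2, 1 → best response M.
Player II against (U, Out): payoffs -5, -1, 5 → best response R.
Player II against (D, In): payoffs -3, -1, 1 → best response R.
Player II against (D, Out): payoffs 4, 5, -4 → best response M.
Player III against (U, L): payoffs -2, -4 → best response In.
Player III against (U, M): payoffs 3, -3 → best response In.
Player III against (U, R): payoffs 5, 4 → best response In.
Player III against (D, L): payoffs -3, -2 → best response Out.
Player III against (D, M): payoffs 1, 0 → best response In.
Player III against (D, R): payoffs 3, -2 → best response In.
Mutual best responses: (U, M, In); (D, R, In).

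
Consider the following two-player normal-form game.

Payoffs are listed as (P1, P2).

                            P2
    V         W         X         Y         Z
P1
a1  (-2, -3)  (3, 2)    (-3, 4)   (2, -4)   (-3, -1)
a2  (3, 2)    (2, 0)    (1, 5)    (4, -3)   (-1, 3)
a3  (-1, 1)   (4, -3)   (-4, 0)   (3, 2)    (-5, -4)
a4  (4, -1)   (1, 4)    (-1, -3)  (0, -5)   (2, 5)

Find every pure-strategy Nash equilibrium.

(a2, X), (a4, Z)

For each strategy profile, look for a profitable unilateral deviation.
(a1, V): P1 can switch to a2 (-2 → 3). Not NE.
(a1, W): P1 can switch to a3 (3 → 4). Not NE.
(a1, X): P1 can switch to a2 (-3 → 1). Not NE.
(a1, Y): P1 can switch to a2 (2 → 4). Not NE.
(a1, Z): P1 can switch to a2 (-3 → -1). Not NE.
(a2, V): P1 can switch to a4 (3 → 4). Not NE.
(a2, W): P1 can switch to a1 (2 → 3). Not NE.
(a2, X): P1 gets 1, best alternative -1; P2 gets 5, best alternative 3. No profitable deviation — NE.
(a2, Y): P2 can switch to V (-3 → 2). Not NE.
(a2, Z): P1 can switch to a4 (-1 → 2). Not NE.
(a3, V): P1 can switch to a2 (-1 → 3). Not NE.
(a4, Z): P1 gets 2, best alternative -1; P2 gets 5, best alternative 4. No profitable deviation — NE.
(The remaining 8 profiles each have a profitable deviation by the same check.)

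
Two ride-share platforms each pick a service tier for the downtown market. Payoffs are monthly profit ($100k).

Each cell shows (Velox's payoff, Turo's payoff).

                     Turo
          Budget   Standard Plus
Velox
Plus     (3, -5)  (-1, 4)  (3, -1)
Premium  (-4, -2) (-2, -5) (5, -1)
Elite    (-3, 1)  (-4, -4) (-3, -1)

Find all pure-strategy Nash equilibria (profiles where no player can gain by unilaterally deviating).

The pure Nash equilibria are (Plus, Standard) and (Premium, Plus).

Velox against Budget: payoffs 3, -4, -3 → best response Plus.
Velox against Standard: payoffs -1, -2, -4 → best response Plus.
Velox against Plus: payoffs 3, 5, -3 → best response Premium.
Turo against Plus: payoffs -5, 4, -1 → best response Standard.
Turo against Premium: payoffs -2, -5, -1 → best response Plus.
Turo against Elite: payoffs 1, -4, -1 → best response Budget.
Mutual best responses: (Plus, Standard); (Premium, Plus).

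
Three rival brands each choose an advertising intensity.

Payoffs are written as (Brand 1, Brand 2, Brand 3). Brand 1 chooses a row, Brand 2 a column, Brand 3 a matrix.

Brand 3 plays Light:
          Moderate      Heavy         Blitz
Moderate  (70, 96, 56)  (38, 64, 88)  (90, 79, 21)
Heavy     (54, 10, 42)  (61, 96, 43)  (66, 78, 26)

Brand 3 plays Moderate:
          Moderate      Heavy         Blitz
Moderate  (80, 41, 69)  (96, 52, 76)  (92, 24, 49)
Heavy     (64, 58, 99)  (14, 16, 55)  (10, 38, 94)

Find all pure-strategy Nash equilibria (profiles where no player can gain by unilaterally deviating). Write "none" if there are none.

For each player, find the best response to each opponent profile; mutual best responses are the pure NE.
Brand 1 against (Moderate, Light): payoffs 70, 54 → best response Moderate.
Brand 1 against (Moderate, Moderate): payoffs 80, 64 → best response Moderate.
Brand 1 against (Heavy, Light): payoffs 38, 61 → best response Heavy.
Brand 1 against (Heavy, Moderate): payoffs 96, 14 → best response Moderate.
Brand 1 against (Blitz, Light): payoffs 90, 66 → best response Moderate.
Brand 1 against (Blitz, Moderate): payoffs 92, 10 → best response Moderate.
Brand 2 against (Moderate, Light): payoffs 96, 64, 79 → best response Moderate.
Brand 2 against (Moderate, Moderate): payoffs 41, 52, 24 → best response Heavy.
Brand 2 against (Heavy, Light): payoffs 10, 96, 78 → best response Heavy.
Brand 2 against (Heavy, Moderate): payoffs 58, 16, 38 → best response Moderate.
Brand 3 against (Moderate, Moderate): payoffs 56, 69 → best response Moderate.
Brand 3 against (Moderate, Heavy): payoffs 88, 76 → best response Light.
Brand 3 against (Moderate, Blitz): payoffs 21, 49 → best response Moderate.
Brand 3 against (Heavy, Moderate): payoffs 42, 99 → best response Moderate.
Brand 3 against (Heavy, Heavy): payoffs 43, 55 → best response Moderate.
Brand 3 against (Heavy, Blitz): payoffs 26, 94 → best response Moderate.
No profile is a mutual best response for all players.

There is no pure-strategy Nash equilibrium.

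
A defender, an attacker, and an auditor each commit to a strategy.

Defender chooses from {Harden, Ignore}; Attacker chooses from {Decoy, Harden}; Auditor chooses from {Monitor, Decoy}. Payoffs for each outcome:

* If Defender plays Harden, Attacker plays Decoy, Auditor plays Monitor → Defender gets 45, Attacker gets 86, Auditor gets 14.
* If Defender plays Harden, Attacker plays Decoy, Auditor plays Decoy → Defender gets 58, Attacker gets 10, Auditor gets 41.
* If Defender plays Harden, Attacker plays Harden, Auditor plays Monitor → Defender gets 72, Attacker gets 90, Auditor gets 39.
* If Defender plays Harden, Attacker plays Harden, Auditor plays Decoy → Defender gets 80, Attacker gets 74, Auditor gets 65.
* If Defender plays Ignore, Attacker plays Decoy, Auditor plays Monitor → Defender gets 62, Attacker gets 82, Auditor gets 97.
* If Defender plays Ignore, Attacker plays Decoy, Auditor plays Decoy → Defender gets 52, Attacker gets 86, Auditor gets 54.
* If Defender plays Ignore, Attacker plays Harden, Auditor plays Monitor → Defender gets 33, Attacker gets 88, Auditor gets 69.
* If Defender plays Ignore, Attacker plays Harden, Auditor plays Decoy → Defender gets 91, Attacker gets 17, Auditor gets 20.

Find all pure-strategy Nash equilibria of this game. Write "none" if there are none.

(Harden, Decoy, Monitor): Defender can switch to Ignore (45 → 62). Not NE.
(Harden, Decoy, Decoy): Attacker can switch to Harden (10 → 74). Not NE.
(Harden, Harden, Monitor): Auditor can switch to Decoy (39 → 65). Not NE.
(Harden, Harden, Decoy): Defender can switch to Ignore (80 → 91). Not NE.
(Ignore, Decoy, Monitor): Attacker can switch to Harden (82 → 88). Not NE.
(Ignore, Decoy, Decoy): Defender can switch to Harden (52 → 58). Not NE.
(Ignore, Harden, Monitor): Defender can switch to Harden (33 → 72). Not NE.
(Ignore, Harden, Decoy): Attacker can switch to Decoy (17 → 86). Not NE.

none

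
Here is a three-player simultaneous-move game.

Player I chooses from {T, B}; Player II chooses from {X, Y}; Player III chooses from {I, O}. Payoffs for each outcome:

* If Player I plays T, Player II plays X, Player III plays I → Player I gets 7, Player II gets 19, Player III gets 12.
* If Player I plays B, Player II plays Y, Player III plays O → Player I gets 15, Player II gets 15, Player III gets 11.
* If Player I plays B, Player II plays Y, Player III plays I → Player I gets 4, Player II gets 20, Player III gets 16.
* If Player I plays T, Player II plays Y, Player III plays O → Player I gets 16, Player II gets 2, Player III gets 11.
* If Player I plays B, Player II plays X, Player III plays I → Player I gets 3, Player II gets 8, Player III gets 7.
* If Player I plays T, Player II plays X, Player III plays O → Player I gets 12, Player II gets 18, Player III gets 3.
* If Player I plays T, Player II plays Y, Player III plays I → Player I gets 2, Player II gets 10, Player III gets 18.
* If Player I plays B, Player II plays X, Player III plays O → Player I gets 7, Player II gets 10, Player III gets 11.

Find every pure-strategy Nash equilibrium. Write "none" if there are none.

(T, X, I): Player I gets 7, best alternative 3; Player II gets 19, best alternative 10; Player III gets 12, best alternative 3. No profitable deviation — NE.
(T, X, O): Player III can switch to I (3 → 12). Not NE.
(T, Y, I): Player I can switch to B (2 → 4). Not NE.
(T, Y, O): Player II can switch to X (2 → 18). Not NE.
(B, X, I): Player I can switch to T (3 → 7). Not NE.
(B, X, O): Player I can switch to T (7 → 12). Not NE.
(B, Y, I): Player I gets 4, best alternative 2; Player II gets 20, best alternative 8; Player III gets 16, best alternative 11. No profitable deviation — NE.
(B, Y, O): Player I can switch to T (15 → 16). Not NE.

Pure-strategy Nash equilibria: (T, X, I); (B, Y, I)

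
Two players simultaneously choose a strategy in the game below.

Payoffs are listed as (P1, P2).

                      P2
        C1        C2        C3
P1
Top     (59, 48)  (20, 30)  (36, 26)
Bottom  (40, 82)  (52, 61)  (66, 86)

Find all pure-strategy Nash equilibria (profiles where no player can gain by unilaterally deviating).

For each strategy profile, look for a profitable unilateral deviation.
(Top, C1): P1 gets 59, best alternative 40; P2 gets 48, best alternative 30. No profitable deviation — NE.
(Top, C2): P1 can switch to Bottom (20 → 52). Not NE.
(Top, C3): P1 can switch to Bottom (36 → 66). Not NE.
(Bottom, C1): P1 can switch to Top (40 → 59). Not NE.
(Bottom, C2): P2 can switch to C1 (61 → 82). Not NE.
(Bottom, C3): P1 gets 66, best alternative 36; P2 gets 86, best alternative 82. No profitable deviation — NE.

The pure Nash equilibria are (Top, C1), (Bottom, C3).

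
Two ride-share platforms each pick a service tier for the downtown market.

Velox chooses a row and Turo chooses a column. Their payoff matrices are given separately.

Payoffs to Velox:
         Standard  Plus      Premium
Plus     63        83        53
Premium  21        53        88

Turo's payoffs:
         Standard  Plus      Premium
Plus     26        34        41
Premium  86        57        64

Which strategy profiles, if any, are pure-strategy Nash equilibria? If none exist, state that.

There is no pure-strategy Nash equilibrium.

For each strategy profile, look for a profitable unilateral deviation.
(Plus, Standard): Turo can switch to Plus (26 → 34). Not NE.
(Plus, Plus): Turo can switch to Premium (34 → 41). Not NE.
(Plus, Premium): Velox can switch to Premium (53 → 88). Not NE.
(Premium, Standard): Velox can switch to Plus (21 → 63). Not NE.
(Premium, Plus): Velox can switch to Plus (53 → 83). Not NE.
(Premium, Premium): Turo can switch to Standard (64 → 86). Not NE.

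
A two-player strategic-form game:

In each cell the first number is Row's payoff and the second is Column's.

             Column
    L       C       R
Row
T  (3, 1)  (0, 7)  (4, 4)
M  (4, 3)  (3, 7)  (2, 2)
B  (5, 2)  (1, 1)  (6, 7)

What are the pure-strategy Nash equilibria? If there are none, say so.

Mark each player's best response to every combination of opponents' strategies; a profile where every player is best-responding is a pure Nash equilibrium.
Row against L: payoffs 3, 4, 5 → best response B.
Row against C: payoffs 0, 3, 1 → best response M.
Row against R: payoffs 4, 2, 6 → best response B.
Column against T: payoffs 1, 7, 4 → best response C.
Column against M: payoffs 3, 7, 2 → best response C.
Column against B: payoffs 2, 1, 7 → best response R.
Mutual best responses: (M, C); (B, R).

The pure Nash equilibria are (M, C); (B, R).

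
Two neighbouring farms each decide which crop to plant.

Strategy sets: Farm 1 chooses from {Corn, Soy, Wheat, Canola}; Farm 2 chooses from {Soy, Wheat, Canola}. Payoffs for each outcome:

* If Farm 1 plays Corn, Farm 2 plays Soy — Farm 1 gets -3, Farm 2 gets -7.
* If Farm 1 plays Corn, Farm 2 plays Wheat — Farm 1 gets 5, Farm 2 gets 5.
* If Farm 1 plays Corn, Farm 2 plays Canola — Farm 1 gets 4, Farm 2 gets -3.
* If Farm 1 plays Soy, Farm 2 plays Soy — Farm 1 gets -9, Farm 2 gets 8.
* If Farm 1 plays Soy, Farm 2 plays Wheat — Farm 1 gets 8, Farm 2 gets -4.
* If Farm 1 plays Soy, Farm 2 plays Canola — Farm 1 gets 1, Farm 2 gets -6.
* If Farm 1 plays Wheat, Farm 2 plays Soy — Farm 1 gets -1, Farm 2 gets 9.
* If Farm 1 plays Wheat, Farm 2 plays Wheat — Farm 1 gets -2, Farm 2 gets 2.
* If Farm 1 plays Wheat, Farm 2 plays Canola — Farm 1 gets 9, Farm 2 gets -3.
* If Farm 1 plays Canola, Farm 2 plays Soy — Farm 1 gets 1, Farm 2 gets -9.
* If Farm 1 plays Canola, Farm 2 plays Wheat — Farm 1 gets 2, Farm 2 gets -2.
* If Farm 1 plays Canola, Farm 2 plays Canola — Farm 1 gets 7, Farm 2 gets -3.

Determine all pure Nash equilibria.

(Corn, Soy): Farm 1 can switch to Wheat (-3 → -1). Not NE.
(Corn, Wheat): Farm 1 can switch to Soy (5 → 8). Not NE.
(Corn, Canola): Farm 1 can switch to Wheat (4 → 9). Not NE.
(Soy, Soy): Farm 1 can switch to Corn (-9 → -3). Not NE.
(Soy, Wheat): Farm 2 can switch to Soy (-4 → 8). Not NE.
(Soy, Canola): Farm 1 can switch to Corn (1 → 4). Not NE.
(Wheat, Soy): Farm 1 can switch to Canola (-1 → 1). Not NE.
(Wheat, Wheat): Farm 1 can switch to Corn (-2 → 5). Not NE.
(Wheat, Canola): Farm 2 can switch to Soy (-3 → 9). Not NE.
(Canola, Soy): Farm 2 can switch to Wheat (-9 → -2). Not NE.
(The remaining 2 profiles each have a profitable deviation by the same check.)

This game has no pure Nash equilibrium.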